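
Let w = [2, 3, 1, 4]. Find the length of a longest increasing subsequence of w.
3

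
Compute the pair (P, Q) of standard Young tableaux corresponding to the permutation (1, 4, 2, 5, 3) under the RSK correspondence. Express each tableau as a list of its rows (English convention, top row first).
P = [[1, 2, 3], [4, 5]], Q = [[1, 2, 4], [3, 5]]

Insert each entry of the permutation into P by Schensted row insertion, recording in Q the position of each new cell.

Insert 1: appended to row 1. P = [[1]], Q = [[1]].
Insert 4: appended to row 1. P = [[1, 4]], Q = [[1, 2]].
Insert 2: 2 bumps 4 from row 1; 4 starts row 2. P = [[1, 2], [4]], Q = [[1, 2], [3]].
Insert 5: appended to row 1. P = [[1, 2, 5], [4]], Q = [[1, 2, 4], [3]].
Insert 3: 3 bumps 5 from row 1; 5 appends to row 2. P = [[1, 2, 3], [4, 5]], Q = [[1, 2, 4], [3, 5]].

So P = [[1, 2, 3], [4, 5]], Q = [[1, 2, 4], [3, 5]].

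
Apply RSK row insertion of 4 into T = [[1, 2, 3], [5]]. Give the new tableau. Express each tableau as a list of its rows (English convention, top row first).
4 is larger than every entry of row 1, so it is appended to row 1. The new tableau is [[1, 2, 3, 4], [5]].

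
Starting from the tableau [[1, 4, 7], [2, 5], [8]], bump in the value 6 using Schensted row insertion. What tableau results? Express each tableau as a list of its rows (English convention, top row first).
In row 1, 6 replaces 7 (the leftmost entry greater than 6); 7 is bumped to row 2. 7 is appended to row 2. The new tableau is [[1, 4, 6], [2, 5, 7], [8]].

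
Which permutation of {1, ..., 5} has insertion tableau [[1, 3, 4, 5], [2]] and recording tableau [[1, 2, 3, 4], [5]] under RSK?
Reverse RSK: for i = n, n-1, ..., 1, locate i in Q, remove the corresponding corner cell from P, and reverse-bump its entry up through P; the value ejected from row 1 is w(i).

So w = 2 3 4 5 1.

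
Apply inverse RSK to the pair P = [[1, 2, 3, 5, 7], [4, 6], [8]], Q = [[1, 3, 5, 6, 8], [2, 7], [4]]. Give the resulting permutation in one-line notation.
Reverse the RSK construction: for i from n down to 1, find the cell of Q containing i, remove the entry at that cell from P, and reverse-bump it up through P; the value ejected from row 1 is w(i).

Step i=8: Q has 8 at row 1, column 5; remove that cell from P, ejecting 7. So w(8) = 7. P is now [[1, 2, 3, 5], [4, 6], [8]].
Step i=7: Q has 7 at row 2, column 2; remove 6 from row 2 of P and reverse-bump: 6 enters row 1 and ejects 5. So w(7) = 5. P is now [[1, 2, 3, 6], [4], [8]].
Step i=6: Q has 6 at row 1, column 4; remove that cell from P, ejecting 6. So w(6) = 6. P is now [[1, 2, 3], [4], [8]].
Step i=5: Q has 5 at row 1, column 3; remove that cell from P, ejecting 3. So w(5) = 3. P is now [[1, 2], [4], [8]].
Step i=4: Q has 4 at row 3, column 1; remove 8 from row 3 of P and reverse-bump: 8 enters row 2 and ejects 4; 4 enters row 1 and ejects 2. So w(4) = 2. P is now [[1, 4], [8]].
Step i=3: Q has 3 at row 1, column 2; remove that cell from P, ejecting 4. So w(3) = 4. P is now [[1], [8]].
Step i=2: Q has 2 at row 2, column 1; remove 8 from row 2 of P and reverse-bump: 8 enters row 1 and ejects 1. So w(2) = 1. P is now [[8]].
Step i=1: Q has 1 at row 1, column 1; remove that cell from P, ejecting 8. So w(1) = 8. P is now [].

So w = 8 1 4 2 3 6 5 7.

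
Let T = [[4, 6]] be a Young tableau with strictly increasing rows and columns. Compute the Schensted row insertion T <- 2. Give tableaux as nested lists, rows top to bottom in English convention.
In row 1, 2 replaces 4 (the leftmost entry greater than 2); 4 is bumped to row 2. 4 starts a new row 2. The new tableau is [[2, 6], [4]].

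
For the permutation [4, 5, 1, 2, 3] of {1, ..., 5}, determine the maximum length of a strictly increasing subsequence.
3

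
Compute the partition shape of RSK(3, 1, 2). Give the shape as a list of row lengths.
Row-insert each entry into an empty tableau.

After inserting 3: P = [[3]].
After inserting 1: P = [[1], [3]].
After inserting 2: P = [[1, 2], [3]].

The final insertion tableau P = [[1, 2], [3]] has shape [2, 1].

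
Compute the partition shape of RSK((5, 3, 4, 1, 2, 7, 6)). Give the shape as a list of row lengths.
Row-insert each entry into an empty tableau.

After inserting 5: P = [[5]].
After inserting 3: P = [[3], [5]].
After inserting 4: P = [[3, 4], [5]].
After inserting 1: P = [[1, 4], [3], [5]].
After inserting 2: P = [[1, 2], [3, 4], [5]].
After inserting 7: P = [[1, 2, 7], [3, 4], [5]].
After inserting 6: P = [[1, 2, 6], [3, 4, 7], [5]].

The final insertion tableau P = [[1, 2, 6], [3, 4, 7], [5]] has shape [3, 3, 1].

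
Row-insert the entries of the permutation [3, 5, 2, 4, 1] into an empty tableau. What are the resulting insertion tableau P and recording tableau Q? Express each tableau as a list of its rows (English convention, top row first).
P = [[1, 4], [2, 5], [3]], Q = [[1, 2], [3, 4], [5]]

Insert each entry of the permutation into P by Schensted row insertion, recording in Q the position of each new cell.

Insert 3: appended to row 1. P = [[3]], Q = [[1]].
Insert 5: appended to row 1. P = [[3, 5]], Q = [[1, 2]].
Insert 2: 2 bumps 3 from row 1; 3 starts row 2. P = [[2, 5], [3]], Q = [[1, 2], [3]].
Insert 4: 4 bumps 5 from row 1; 5 appends to row 2. P = [[2, 4], [3, 5]], Q = [[1, 2], [3, 4]].
Insert 1: 1 bumps 2 from row 1; 2 bumps 3 from row 2; 3 starts row 3. P = [[1, 4], [2, 5], [3]], Q = [[1, 2], [3, 4], [5]].

So P = [[1, 4], [2, 5], [3]], Q = [[1, 2], [3, 4], [5]].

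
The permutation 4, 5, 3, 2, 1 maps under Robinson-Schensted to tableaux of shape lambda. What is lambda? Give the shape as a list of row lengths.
[2, 1, 1, 1]

Row-insert each entry into an empty tableau.

After inserting 4: P = [[4]].
After inserting 5: P = [[4, 5]].
After inserting 3: P = [[3, 5], [4]].
After inserting 2: P = [[2, 5], [3], [4]].
After inserting 1: P = [[1, 5], [2], [3], [4]].

The final insertion tableau P = [[1, 5], [2], [3], [4]] has shape [2, 1, 1, 1].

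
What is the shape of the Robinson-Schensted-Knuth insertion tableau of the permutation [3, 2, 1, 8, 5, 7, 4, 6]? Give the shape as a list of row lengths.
Row-insert each entry into an empty tableau.

After inserting 3: P = [[3]].
After inserting 2: P = [[2], [3]].
After inserting 1: P = [[1], [2], [3]].
After inserting 8: P = [[1, 8], [2], [3]].
After inserting 5: P = [[1, 5], [2, 8], [3]].
After inserting 7: P = [[1, 5, 7], [2, 8], [3]].
After inserting 4: P = [[1, 4, 7], [2, 5], [3, 8]].
After inserting 6: P = [[1, 4, 6], [2, 5, 7], [3, 8]].

The final insertion tableau P = [[1, 4, 6], [2, 5, 7], [3, 8]] has shape [3, 3, 2].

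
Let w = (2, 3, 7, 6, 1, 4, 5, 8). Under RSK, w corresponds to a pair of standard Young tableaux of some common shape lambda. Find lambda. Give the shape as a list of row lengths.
[5, 2, 1]

RSK row insertion gives P = [[1, 3, 4, 5, 8], [2, 6], [7]], which has shape [5, 2, 1].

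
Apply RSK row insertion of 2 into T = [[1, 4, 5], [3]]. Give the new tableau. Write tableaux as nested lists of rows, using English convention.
In row 1, 2 replaces 4 (the leftmost entry greater than 2); 4 is bumped to row 2. 4 is appended to row 2. The new tableau is [[1, 2, 5], [3, 4]].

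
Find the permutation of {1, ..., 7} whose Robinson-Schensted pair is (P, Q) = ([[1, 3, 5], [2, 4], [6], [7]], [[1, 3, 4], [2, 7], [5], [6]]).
Reverse the RSK construction: for i from n down to 1, find the cell of Q containing i, remove the entry at that cell from P, and reverse-bump it up through P; the value ejected from row 1 is w(i).

Step i=7: Q has 7 at row 2, column 2; remove 4 from row 2 of P and reverse-bump: 4 enters row 1 and ejects 3. So w(7) = 3. P is now [[1, 4, 5], [2], [6], [7]].
Step i=6: Q has 6 at row 4, column 1; remove 7 from row 4 of P and reverse-bump: 7 enters row 3 and ejects 6; 6 enters row 2 and ejects 2; 2 enters row 1 and ejects 1. So w(6) = 1. P is now [[2, 4, 5], [6], [7]].
Step i=5: Q has 5 at row 3, column 1; remove 7 from row 3 of P and reverse-bump: 7 enters row 2 and ejects 6; 6 enters row 1 and ejects 5. So w(5) = 5. P is now [[2, 4, 6], [7]].
Step i=4: Q has 4 at row 1, column 3; remove that cell from P, ejecting 6. So w(4) = 6. P is now [[2, 4], [7]].
Step i=3: Q has 3 at row 1, column 2; remove that cell from P, ejecting 4. So w(3) = 4. P is now [[2], [7]].
Step i=2: Q has 2 at row 2, column 1; remove 7 from row 2 of P and reverse-bump: 7 enters row 1 and ejects 2. So w(2) = 2. P is now [[7]].
Step i=1: Q has 1 at row 1, column 1; remove that cell from P, ejecting 7. So w(1) = 7. P is now [].

So w = 7 2 4 6 5 1 3.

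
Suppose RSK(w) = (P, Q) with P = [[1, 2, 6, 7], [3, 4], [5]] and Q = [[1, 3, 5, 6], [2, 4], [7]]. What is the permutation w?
3 1 5 4 6 7 2

Reverse the RSK construction: for i from n down to 1, find the cell of Q containing i, remove the entry at that cell from P, and reverse-bump it up through P; the value ejected from row 1 is w(i).

Step i=7: Q has 7 at row 3, column 1; remove 5 from row 3 of P and reverse-bump: 5 enters row 2 and ejects 4; 4 enters row 1 and ejects 2. So w(7) = 2. P is now [[1, 4, 6, 7], [3, 5]].
Step i=6: Q has 6 at row 1, column 4; remove that cell from P, ejecting 7. So w(6) = 7. P is now [[1, 4, 6], [3, 5]].
Step i=5: Q has 5 at row 1, column 3; remove that cell from P, ejecting 6. So w(5) = 6. P is now [[1, 4], [3, 5]].
Step i=4: Q has 4 at row 2, column 2; remove 5 from row 2 of P and reverse-bump: 5 enters row 1 and ejects 4. So w(4) = 4. P is now [[1, 5], [3]].
Step i=3: Q has 3 at row 1, column 2; remove that cell from P, ejecting 5. So w(3) = 5. P is now [[1], [3]].
Step i=2: Q has 2 at row 2, column 1; remove 3 from row 2 of P and reverse-bump: 3 enters row 1 and ejects 1. So w(2) = 1. P is now [[3]].
Step i=1: Q has 1 at row 1, column 1; remove that cell from P, ejecting 3. So w(1) = 3. P is now [].

So w = 3 1 5 4 6 7 2.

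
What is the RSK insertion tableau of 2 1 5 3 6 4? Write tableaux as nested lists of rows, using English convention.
Insert 2: appended to row 1. P = [[2]].
Insert 1: 1 bumps 2 from row 1; 2 starts row 2. P = [[1], [2]].
Insert 5: appended to row 1. P = [[1, 5], [2]].
Insert 3: 3 bumps 5 from row 1; 5 appends to row 2. P = [[1, 3], [2, 5]].
Insert 6: appended to row 1. P = [[1, 3, 6], [2, 5]].
Insert 4: 4 bumps 6 from row 1; 6 appends to row 2. P = [[1, 3, 4], [2, 5, 6]].

So P = [[1, 3, 4], [2, 5, 6]].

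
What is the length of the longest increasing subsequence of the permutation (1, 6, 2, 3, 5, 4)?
4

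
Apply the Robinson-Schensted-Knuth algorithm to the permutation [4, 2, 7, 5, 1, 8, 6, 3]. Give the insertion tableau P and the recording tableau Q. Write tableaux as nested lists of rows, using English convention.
P = [[1, 3, 6], [2, 5, 8], [4, 7]], Q = [[1, 3, 6], [2, 4, 7], [5, 8]]

Insert each entry of the permutation into P by Schensted row insertion, recording in Q the position of each new cell.

Insert 4: appended to row 1. P = [[4]].
Insert 2: 2 bumps 4 from row 1; 4 starts row 2. P = [[2], [4]].
Insert 7: appended to row 1. P = [[2, 7], [4]].
Insert 5: 5 bumps 7 from row 1; 7 appends to row 2. P = [[2, 5], [4, 7]].
Insert 1: 1 bumps 2 from row 1; 2 bumps 4 from row 2; 4 starts row 3. P = [[1, 5], [2, 7], [4]].
Insert 8: appended to row 1. P = [[1, 5, 8], [2, 7], [4]].
Insert 6: 6 bumps 8 from row 1; 8 appends to row 2. P = [[1, 5, 6], [2, 7, 8], [4]].
Insert 3: 3 bumps 5 from row 1; 5 bumps 7 from row 2; 7 appends to row 3. P = [[1, 3, 6], [2, 5, 8], [4, 7]].

So P = [[1, 3, 6], [2, 5, 8], [4, 7]], Q = [[1, 3, 6], [2, 4, 7], [5, 8]].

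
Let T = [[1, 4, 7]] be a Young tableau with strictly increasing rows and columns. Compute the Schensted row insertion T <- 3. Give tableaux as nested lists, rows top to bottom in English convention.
In row 1, 3 replaces 4 (the leftmost entry greater than 3); 4 is bumped to row 2. 4 starts a new row 2. The new tableau is [[1, 3, 7], [4]].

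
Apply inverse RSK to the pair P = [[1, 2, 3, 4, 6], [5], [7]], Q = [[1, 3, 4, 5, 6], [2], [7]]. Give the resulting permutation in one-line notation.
Reverse the RSK construction: for i from n down to 1, find the cell of Q containing i, remove the entry at that cell from P, and reverse-bump it up through P; the value ejected from row 1 is w(i).

Step i=7: Q has 7 at row 3, column 1; remove 7 from row 3 of P and reverse-bump: 7 enters row 2 and ejects 5; 5 enters row 1 and ejects 4. So w(7) = 4. P is now [[1, 2, 3, 5, 6], [7]].
Step i=6: Q has 6 at row 1, column 5; remove that cell from P, ejecting 6. So w(6) = 6. P is now [[1, 2, 3, 5], [7]].
Step i=5: Q has 5 at row 1, column 4; remove that cell from P, ejecting 5. So w(5) = 5. P is now [[1, 2, 3], [7]].
Step i=4: Q has 4 at row 1, column 3; remove that cell from P, ejecting 3. So w(4) = 3. P is now [[1, 2], [7]].
Step i=3: Q has 3 at row 1, column 2; remove that cell from P, ejecting 2. So w(3) = 2. P is now [[1], [7]].
Step i=2: Q has 2 at row 2, column 1; remove 7 from row 2 of P and reverse-bump: 7 enters row 1 and ejects 1. So w(2) = 1. P is now [[7]].
Step i=1: Q has 1 at row 1, column 1; remove that cell from P, ejecting 7. So w(1) = 7. P is now [].

So w = 7 1 2 3 5 6 4.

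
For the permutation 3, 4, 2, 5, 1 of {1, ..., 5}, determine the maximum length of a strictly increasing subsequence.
3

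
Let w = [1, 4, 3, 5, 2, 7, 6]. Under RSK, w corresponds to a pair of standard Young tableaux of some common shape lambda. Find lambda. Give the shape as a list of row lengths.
Row-insert each entry into an empty tableau.

After inserting 1: P = [[1]].
After inserting 4: P = [[1, 4]].
After inserting 3: P = [[1, 3], [4]].
After inserting 5: P = [[1, 3, 5], [4]].
After inserting 2: P = [[1, 2, 5], [3], [4]].
After inserting 7: P = [[1, 2, 5, 7], [3], [4]].
After inserting 6: P = [[1, 2, 5, 6], [3, 7], [4]].

The final insertion tableau P = [[1, 2, 5, 6], [3, 7], [4]] has shape [4, 2, 1].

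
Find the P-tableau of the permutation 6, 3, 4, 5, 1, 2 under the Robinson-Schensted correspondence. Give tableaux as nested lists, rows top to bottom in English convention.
Insert 6: appended to row 1. P = [[6]].
Insert 3: 3 bumps 6 from row 1; 6 starts row 2. P = [[3], [6]].
Insert 4: appended to row 1. P = [[3, 4], [6]].
Insert 5: appended to row 1. P = [[3, 4, 5], [6]].
Insert 1: 1 bumps 3 from row 1; 3 bumps 6 from row 2; 6 starts row 3. P = [[1, 4, 5], [3], [6]].
Insert 2: 2 bumps 4 from row 1; 4 appends to row 2. P = [[1, 2, 5], [3, 4], [6]].

So P = [[1, 2, 5], [3, 4], [6]].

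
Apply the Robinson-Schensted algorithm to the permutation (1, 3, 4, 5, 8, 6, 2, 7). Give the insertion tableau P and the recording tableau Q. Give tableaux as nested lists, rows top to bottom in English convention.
P = [[1, 2, 4, 5, 6, 7], [3], [8]], Q = [[1, 2, 3, 4, 5, 8], [6], [7]]

Insert each entry of the permutation into P by Schensted row insertion, recording in Q the position of each new cell.

Insert 1: appended to row 1. P = [[1]].
Insert 3: appended to row 1. P = [[1, 3]].
Insert 4: appended to row 1. P = [[1, 3, 4]].
Insert 5: appended to row 1. P = [[1, 3, 4, 5]].
Insert 8: appended to row 1. P = [[1, 3, 4, 5, 8]].
Insert 6: 6 bumps 8 from row 1; 8 starts row 2. P = [[1, 3, 4, 5, 6], [8]].
Insert 2: 2 bumps 3 from row 1; 3 bumps 8 from row 2; 8 starts row 3. P = [[1, 2, 4, 5, 6], [3], [8]].
Insert 7: appended to row 1. P = [[1, 2, 4, 5, 6, 7], [3], [8]].

So P = [[1, 2, 4, 5, 6, 7], [3], [8]], Q = [[1, 2, 3, 4, 5, 8], [6], [7]].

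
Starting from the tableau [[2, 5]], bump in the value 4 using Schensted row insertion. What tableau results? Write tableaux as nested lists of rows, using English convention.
In row 1, 4 replaces 5 (the leftmost entry greater than 4); 5 is bumped to row 2. 5 starts a new row 2. The new tableau is [[2, 4], [5]].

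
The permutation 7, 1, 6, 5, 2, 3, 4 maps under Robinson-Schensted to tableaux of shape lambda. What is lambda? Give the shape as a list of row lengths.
Row-insert each entry into an empty tableau.

After inserting 7: P = [[7]].
After inserting 1: P = [[1], [7]].
After inserting 6: P = [[1, 6], [7]].
After inserting 5: P = [[1, 5], [6], [7]].
After inserting 2: P = [[1, 2], [5], [6], [7]].
After inserting 3: P = [[1, 2, 3], [5], [6], [7]].
After inserting 4: P = [[1, 2, 3, 4], [5], [6], [7]].

The final insertion tableau P = [[1, 2, 3, 4], [5], [6], [7]] has shape [4, 1, 1, 1].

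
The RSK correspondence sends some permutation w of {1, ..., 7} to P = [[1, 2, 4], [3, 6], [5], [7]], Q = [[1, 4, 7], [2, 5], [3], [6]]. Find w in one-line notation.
Reverse RSK: for i = n, n-1, ..., 1, locate i in Q, remove the corresponding corner cell from P, and reverse-bump its entry up through P; the value ejected from row 1 is w(i).

So w = 7 5 1 6 3 2 4.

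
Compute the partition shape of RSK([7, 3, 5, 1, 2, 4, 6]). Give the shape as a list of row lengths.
Row-insert each entry into an empty tableau.

After inserting 7: P = [[7]].
After inserting 3: P = [[3], [7]].
After inserting 5: P = [[3, 5], [7]].
After inserting 1: P = [[1, 5], [3], [7]].
After inserting 2: P = [[1, 2], [3, 5], [7]].
After inserting 4: P = [[1, 2, 4], [3, 5], [7]].
After inserting 6: P = [[1, 2, 4, 6], [3, 5], [7]].

The final insertion tableau P = [[1, 2, 4, 6], [3, 5], [7]] has shape [4, 2, 1].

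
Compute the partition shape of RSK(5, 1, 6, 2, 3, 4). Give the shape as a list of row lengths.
Row-insert each entry into an empty tableau.

After inserting 5: P = [[5]].
After inserting 1: P = [[1], [5]].
After inserting 6: P = [[1, 6], [5]].
After inserting 2: P = [[1, 2], [5, 6]].
After inserting 3: P = [[1, 2, 3], [5, 6]].
After inserting 4: P = [[1, 2, 3, 4], [5, 6]].

The final insertion tableau P = [[1, 2, 3, 4], [5, 6]] has shape [4, 2].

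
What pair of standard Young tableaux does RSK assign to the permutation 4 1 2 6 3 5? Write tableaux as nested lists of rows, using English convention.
Insert each entry of the permutation into P by Schensted row insertion, recording in Q the position of each new cell.

Insert 4: appended to row 1. P = [[4]].
Insert 1: 1 bumps 4 from row 1; 4 starts row 2. P = [[1], [4]].
Insert 2: appended to row 1. P = [[1, 2], [4]].
Insert 6: appended to row 1. P = [[1, 2, 6], [4]].
Insert 3: 3 bumps 6 from row 1; 6 appends to row 2. P = [[1, 2, 3], [4, 6]].
Insert 5: appended to row 1. P = [[1, 2, 3, 5], [4, 6]].

So P = [[1, 2, 3, 5], [4, 6]], Q = [[1, 3, 4, 6], [2, 5]].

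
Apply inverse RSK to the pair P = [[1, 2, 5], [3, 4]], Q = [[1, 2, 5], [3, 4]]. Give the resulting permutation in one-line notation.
3 4 1 2 5

Reverse RSK: for i = n, n-1, ..., 1, locate i in Q, remove the corresponding corner cell from P, and reverse-bump its entry up through P; the value ejected from row 1 is w(i).

So w = 3 4 1 2 5.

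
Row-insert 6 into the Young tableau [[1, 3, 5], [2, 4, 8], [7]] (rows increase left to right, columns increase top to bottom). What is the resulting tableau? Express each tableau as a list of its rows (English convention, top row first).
6 is larger than every entry of row 1, so it is appended to row 1. The new tableau is [[1, 3, 5, 6], [2, 4, 8], [7]].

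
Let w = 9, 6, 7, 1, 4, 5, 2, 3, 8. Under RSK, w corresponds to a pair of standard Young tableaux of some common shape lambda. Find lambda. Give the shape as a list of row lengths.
Row-insert each entry into an empty tableau.

After inserting 9: P = [[9]].
After inserting 6: P = [[6], [9]].
After inserting 7: P = [[6, 7], [9]].
After inserting 1: P = [[1, 7], [6], [9]].
After inserting 4: P = [[1, 4], [6, 7], [9]].
After inserting 5: P = [[1, 4, 5], [6, 7], [9]].
After inserting 2: P = [[1, 2, 5], [4, 7], [6], [9]].
After inserting 3: P = [[1, 2, 3], [4, 5], [6, 7], [9]].
After inserting 8: P = [[1, 2, 3, 8], [4, 5], [6, 7], [9]].

The final insertion tableau P = [[1, 2, 3, 8], [4, 5], [6, 7], [9]] has shape [4, 2, 2, 1].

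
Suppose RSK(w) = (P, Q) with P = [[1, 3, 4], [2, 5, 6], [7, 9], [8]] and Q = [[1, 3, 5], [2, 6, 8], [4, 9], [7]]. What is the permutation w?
8 2 7 1 9 5 3 6 4

Reverse the RSK construction: for i from n down to 1, find the cell of Q containing i, remove the entry at that cell from P, and reverse-bump it up through P; the value ejected from row 1 is w(i).

Step i=9: Q has 9 at row 3, column 2; remove 9 from row 3 of P and reverse-bump: 9 enters row 2 and ejects 6; 6 enters row 1 and ejects 4. So w(9) = 4. P is now [[1, 3, 6], [2, 5, 9], [7], [8]].
Step i=8: Q has 8 at row 2, column 3; remove 9 from row 2 of P and reverse-bump: 9 enters row 1 and ejects 6. So w(8) = 6. P is now [[1, 3, 9], [2, 5], [7], [8]].
Step i=7: Q has 7 at row 4, column 1; remove 8 from row 4 of P and reverse-bump: 8 enters row 3 and ejects 7; 7 enters row 2 and ejects 5; 5 enters row 1 and ejects 3. So w(7) = 3. P is now [[1, 5, 9], [2, 7], [8]].
Step i=6: Q has 6 at row 2, column 2; remove 7 from row 2 of P and reverse-bump: 7 enters row 1 and ejects 5. So w(6) = 5. P is now [[1, 7, 9], [2], [8]].
Step i=5: Q has 5 at row 1, column 3; remove that cell from P, ejecting 9. So w(5) = 9. P is now [[1, 7], [2], [8]].
Step i=4: Q has 4 at row 3, column 1; remove 8 from row 3 of P and reverse-bump: 8 enters row 2 and ejects 2; 2 enters row 1 and ejects 1. So w(4) = 1. P is now [[2, 7], [8]].
Step i=3: Q has 3 at row 1, column 2; remove that cell from P, ejecting 7. So w(3) = 7. P is now [[2], [8]].
Step i=2: Q has 2 at row 2, column 1; remove 8 from row 2 of P and reverse-bump: 8 enters row 1 and ejects 2. So w(2) = 2. P is now [[8]].
Step i=1: Q has 1 at row 1, column 1; remove that cell from P, ejecting 8. So w(1) = 8. P is now [].

So w = 8 2 7 1 9 5 3 6 4.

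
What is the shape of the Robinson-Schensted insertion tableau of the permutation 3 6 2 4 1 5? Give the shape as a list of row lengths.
[3, 2, 1]

Row-insert each entry into an empty tableau.

After inserting 3: P = [[3]].
After inserting 6: P = [[3, 6]].
After inserting 2: P = [[2, 6], [3]].
After inserting 4: P = [[2, 4], [3, 6]].
After inserting 1: P = [[1, 4], [2, 6], [3]].
After inserting 5: P = [[1, 4, 5], [2, 6], [3]].

The final insertion tableau P = [[1, 4, 5], [2, 6], [3]] has shape [3, 2, 1].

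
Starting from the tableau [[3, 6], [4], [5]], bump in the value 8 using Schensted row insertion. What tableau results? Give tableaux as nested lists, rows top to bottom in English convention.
8 is larger than every entry of row 1, so it is appended to row 1. The new tableau is [[3, 6, 8], [4], [5]].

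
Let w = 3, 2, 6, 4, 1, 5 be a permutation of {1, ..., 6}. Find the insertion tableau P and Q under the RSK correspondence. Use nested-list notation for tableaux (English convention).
Insert each entry of the permutation into P by Schensted row insertion, recording in Q the position of each new cell.

Insert 3: appended to row 1. P = [[3]].
Insert 2: 2 bumps 3 from row 1; 3 starts row 2. P = [[2], [3]].
Insert 6: appended to row 1. P = [[2, 6], [3]].
Insert 4: 4 bumps 6 from row 1; 6 appends to row 2. P = [[2, 4], [3, 6]].
Insert 1: 1 bumps 2 from row 1; 2 bumps 3 from row 2; 3 starts row 3. P = [[1, 4], [2, 6], [3]].
Insert 5: appended to row 1. P = [[1, 4, 5], [2, 6], [3]].

So P = [[1, 4, 5], [2, 6], [3]], Q = [[1, 3, 6], [2, 4], [5]].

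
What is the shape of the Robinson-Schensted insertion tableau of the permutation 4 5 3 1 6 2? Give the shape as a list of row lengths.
[3, 2, 1]

Row-insert each entry into an empty tableau.

After inserting 4: P = [[4]].
After inserting 5: P = [[4, 5]].
After inserting 3: P = [[3, 5], [4]].
After inserting 1: P = [[1, 5], [3], [4]].
After inserting 6: P = [[1, 5, 6], [3], [4]].
After inserting 2: P = [[1, 2, 6], [3, 5], [4]].

The final insertion tableau P = [[1, 2, 6], [3, 5], [4]] has shape [3, 2, 1].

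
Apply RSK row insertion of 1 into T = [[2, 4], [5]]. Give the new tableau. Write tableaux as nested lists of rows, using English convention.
[[1, 4], [2], [5]]

In row 1, 1 replaces 2 (the leftmost entry greater than 1); 2 is bumped to row 2. In row 2, 2 replaces 5 (the leftmost entry greater than 2); 5 is bumped to row 3. 5 starts a new row 3. The new tableau is [[1, 4], [2], [5]].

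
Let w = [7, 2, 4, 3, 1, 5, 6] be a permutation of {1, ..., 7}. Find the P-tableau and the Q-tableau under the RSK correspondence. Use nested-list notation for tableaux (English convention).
Insert each entry of the permutation into P by Schensted row insertion, recording in Q the position of each new cell.

Insert 7: appended to row 1. P = [[7]], Q = [[1]].
Insert 2: 2 bumps 7 from row 1; 7 starts row 2. P = [[2], [7]], Q = [[1], [2]].
Insert 4: appended to row 1. P = [[2, 4], [7]], Q = [[1, 3], [2]].
Insert 3: 3 bumps 4 from row 1; 4 bumps 7 from row 2; 7 starts row 3. P = [[2, 3], [4], [7]], Q = [[1, 3], [2], [4]].
Insert 1: 1 bumps 2 from row 1; 2 bumps 4 from row 2; 4 bumps 7 from row 3; 7 starts row 4. P = [[1, 3], [2], [4], [7]], Q = [[1, 3], [2], [4], [5]].
Insert 5: appended to row 1. P = [[1, 3, 5], [2], [4], [7]], Q = [[1, 3, 6], [2], [4], [5]].
Insert 6: appended to row 1. P = [[1, 3, 5, 6], [2], [4], [7]], Q = [[1, 3, 6, 7], [2], [4], [5]].

So P = [[1, 3, 5, 6], [2], [4], [7]], Q = [[1, 3, 6, 7], [2], [4], [5]].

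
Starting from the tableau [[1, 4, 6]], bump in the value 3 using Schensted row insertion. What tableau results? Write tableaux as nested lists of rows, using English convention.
In row 1, 3 replaces 4 (the leftmost entry greater than 3); 4 is bumped to row 2. 4 starts a new row 2. The new tableau is [[1, 3, 6], [4]].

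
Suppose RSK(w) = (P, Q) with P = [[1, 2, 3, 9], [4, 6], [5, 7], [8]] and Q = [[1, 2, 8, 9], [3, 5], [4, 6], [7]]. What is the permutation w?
Reverse RSK: for i = n, n-1, ..., 1, locate i in Q, remove the corresponding corner cell from P, and reverse-bump its entry up through P; the value ejected from row 1 is w(i).

So w = 5 8 4 1 7 6 2 3 9.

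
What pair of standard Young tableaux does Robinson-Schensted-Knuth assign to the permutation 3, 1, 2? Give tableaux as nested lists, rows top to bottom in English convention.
P = [[1, 2], [3]], Q = [[1, 3], [2]]

Insert each entry of the permutation into P by Schensted row insertion, recording in Q the position of each new cell.

After inserting 3: P = [[3]].
After inserting 1: P = [[1], [3]].
After inserting 2: P = [[1, 2], [3]].

So P = [[1, 2], [3]], Q = [[1, 3], [2]].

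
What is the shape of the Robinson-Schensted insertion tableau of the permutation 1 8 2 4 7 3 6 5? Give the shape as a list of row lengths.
Row-insert each entry into an empty tableau.

After inserting 1: P = [[1]].
After inserting 8: P = [[1, 8]].
After inserting 2: P = [[1, 2], [8]].
After inserting 4: P = [[1, 2, 4], [8]].
After inserting 7: P = [[1, 2, 4, 7], [8]].
After inserting 3: P = [[1, 2, 3, 7], [4], [8]].
After inserting 6: P = [[1, 2, 3, 6], [4, 7], [8]].
After inserting 5: P = [[1, 2, 3, 5], [4, 6], [7], [8]].

The final insertion tableau P = [[1, 2, 3, 5], [4, 6], [7], [8]] has shape [4, 2, 1, 1].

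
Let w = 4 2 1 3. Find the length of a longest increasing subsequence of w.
2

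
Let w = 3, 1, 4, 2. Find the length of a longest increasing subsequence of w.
2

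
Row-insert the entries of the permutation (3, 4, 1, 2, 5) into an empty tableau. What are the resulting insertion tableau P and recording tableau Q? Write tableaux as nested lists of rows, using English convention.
P = [[1, 2, 5], [3, 4]], Q = [[1, 2, 5], [3, 4]]

Insert each entry of the permutation into P by Schensted row insertion, recording in Q the position of each new cell.

After inserting 3: P = [[3]].
After inserting 4: P = [[3, 4]].
After inserting 1: P = [[1, 4], [3]].
After inserting 2: P = [[1, 2], [3, 4]].
After inserting 5: P = [[1, 2, 5], [3, 4]].

So P = [[1, 2, 5], [3, 4]], Q = [[1, 2, 5], [3, 4]].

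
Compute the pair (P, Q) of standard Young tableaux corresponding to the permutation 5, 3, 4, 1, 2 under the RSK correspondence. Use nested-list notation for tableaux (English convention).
P = [[1, 2], [3, 4], [5]], Q = [[1, 3], [2, 5], [4]]

Insert each entry of the permutation into P by Schensted row insertion, recording in Q the position of each new cell.

Insert 5: appended to row 1. P = [[5]], Q = [[1]].
Insert 3: 3 bumps 5 from row 1; 5 starts row 2. P = [[3], [5]], Q = [[1], [2]].
Insert 4: appended to row 1. P = [[3, 4], [5]], Q = [[1, 3], [2]].
Insert 1: 1 bumps 3 from row 1; 3 bumps 5 from row 2; 5 starts row 3. P = [[1, 4], [3], [5]], Q = [[1, 3], [2], [4]].
Insert 2: 2 bumps 4 from row 1; 4 appends to row 2. P = [[1, 2], [3, 4], [5]], Q = [[1, 3], [2, 5], [4]].

So P = [[1, 2], [3, 4], [5]], Q = [[1, 3], [2, 5], [4]].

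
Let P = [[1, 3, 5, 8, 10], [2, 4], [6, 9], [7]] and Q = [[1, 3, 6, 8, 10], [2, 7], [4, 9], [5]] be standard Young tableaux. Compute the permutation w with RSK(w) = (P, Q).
Reverse the RSK construction: for i from n down to 1, find the cell of Q containing i, remove the entry at that cell from P, and reverse-bump it up through P; the value ejected from row 1 is w(i).

Step i=10: Q has 10 at row 1, column 5; remove that cell from P, ejecting 10. So w(10) = 10. P is now [[1, 3, 5, 8], [2, 4], [6, 9], [7]].
Step i=9: Q has 9 at row 3, column 2; remove 9 from row 3 of P and reverse-bump: 9 enters row 2 and ejects 4; 4 enters row 1 and ejects 3. So w(9) = 3. P is now [[1, 4, 5, 8], [2, 9], [6], [7]].
Step i=8: Q has 8 at row 1, column 4; remove that cell from P, ejecting 8. So w(8) = 8. P is now [[1, 4, 5], [2, 9], [6], [7]].
Step i=7: Q has 7 at row 2, column 2; remove 9 from row 2 of P and reverse-bump: 9 enters row 1 and ejects 5. So w(7) = 5. P is now [[1, 4, 9], [2], [6], [7]].
Step i=6: Q has 6 at row 1, column 3; remove that cell from P, ejecting 9. So w(6) = 9. P is now [[1, 4], [2], [6], [7]].
Step i=5: Q has 5 at row 4, column 1; remove 7 from row 4 of P and reverse-bump: 7 enters row 3 and ejects 6; 6 enters row 2 and ejects 2; 2 enters row 1 and ejects 1. So w(5) = 1. P is now [[2, 4], [6], [7]].
Step i=4: Q has 4 at row 3, column 1; remove 7 from row 3 of P and reverse-bump: 7 enters row 2 and ejects 6; 6 enters row 1 and ejects 4. So w(4) = 4. P is now [[2, 6], [7]].
Step i=3: Q has 3 at row 1, column 2; remove that cell from P, ejecting 6. So w(3) = 6. P is now [[2], [7]].
Step i=2: Q has 2 at row 2, column 1; remove 7 from row 2 of P and reverse-bump: 7 enters row 1 and ejects 2. So w(2) = 2. P is now [[7]].
Step i=1: Q has 1 at row 1, column 1; remove that cell from P, ejecting 7. So w(1) = 7. P is now [].

So w = 7 2 6 4 1 9 5 8 3 10.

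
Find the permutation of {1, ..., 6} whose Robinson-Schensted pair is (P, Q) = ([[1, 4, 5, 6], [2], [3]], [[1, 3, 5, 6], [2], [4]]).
Reverse the RSK construction: for i from n down to 1, find the cell of Q containing i, remove the entry at that cell from P, and reverse-bump it up through P; the value ejected from row 1 is w(i).

Step i=6: Q has 6 at row 1, column 4; remove that cell from P, ejecting 6. So w(6) = 6. P is now [[1, 4, 5], [2], [3]].
Step i=5: Q has 5 at row 1, column 3; remove that cell from P, ejecting 5. So w(5) = 5. P is now [[1, 4], [2], [3]].
Step i=4: Q has 4 at row 3, column 1; remove 3 from row 3 of P and reverse-bump: 3 enters row 2 and ejects 2; 2 enters row 1 and ejects 1. So w(4) = 1. P is now [[2, 4], [3]].
Step i=3: Q has 3 at row 1, column 2; remove that cell from P, ejecting 4. So w(3) = 4. P is now [[2], [3]].
Step i=2: Q has 2 at row 2, column 1; remove 3 from row 2 of P and reverse-bump: 3 enters row 1 and ejects 2. So w(2) = 2. P is now [[3]].
Step i=1: Q has 1 at row 1, column 1; remove that cell from P, ejecting 3. So w(1) = 3. P is now [].

So w = 3 2 4 1 5 6.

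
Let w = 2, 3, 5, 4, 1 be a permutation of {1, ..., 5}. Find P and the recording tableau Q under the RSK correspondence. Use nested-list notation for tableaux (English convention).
P = [[1, 3, 4], [2], [5]], Q = [[1, 2, 3], [4], [5]]

Insert each entry of the permutation into P by Schensted row insertion, recording in Q the position of each new cell.

Insert 2: appended to row 1. P = [[2]].
Insert 3: appended to row 1. P = [[2, 3]].
Insert 5: appended to row 1. P = [[2, 3, 5]].
Insert 4: 4 bumps 5 from row 1; 5 starts row 2. P = [[2, 3, 4], [5]].
Insert 1: 1 bumps 2 from row 1; 2 bumps 5 from row 2; 5 starts row 3. P = [[1, 3, 4], [2], [5]].

So P = [[1, 3, 4], [2], [5]], Q = [[1, 2, 3], [4], [5]].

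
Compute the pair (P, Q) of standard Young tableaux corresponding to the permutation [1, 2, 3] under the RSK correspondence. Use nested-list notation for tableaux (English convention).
P = [[1, 2, 3]], Q = [[1, 2, 3]]

Insert each entry of the permutation into P by Schensted row insertion, recording in Q the position of each new cell.

Insert 1: appended to row 1. P = [[1]].
Insert 2: appended to row 1. P = [[1, 2]].
Insert 3: appended to row 1. P = [[1, 2, 3]].

So P = [[1, 2, 3]], Q = [[1, 2, 3]].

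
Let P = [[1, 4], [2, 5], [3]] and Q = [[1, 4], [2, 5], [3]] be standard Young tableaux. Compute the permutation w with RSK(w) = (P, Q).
Reverse the RSK construction: for i from n down to 1, find the cell of Q containing i, remove the entry at that cell from P, and reverse-bump it up through P; the value ejected from row 1 is w(i).

Step i=5: Q has 5 at row 2, column 2; remove 5 from row 2 of P and reverse-bump: 5 enters row 1 and ejects 4. So w(5) = 4. P is now [[1, 5], [2], [3]].
Step i=4: Q has 4 at row 1, column 2; remove that cell from P, ejecting 5. So w(4) = 5. P is now [[1], [2], [3]].
Step i=3: Q has 3 at row 3, column 1; remove 3 from row 3 of P and reverse-bump: 3 enters row 2 and ejects 2; 2 enters row 1 and ejects 1. So w(3) = 1. P is now [[2], [3]].
Step i=2: Q has 2 at row 2, column 1; remove 3 from row 2 of P and reverse-bump: 3 enters row 1 and ejects 2. So w(2) = 2. P is now [[3]].
Step i=1: Q has 1 at row 1, column 1; remove that cell from P, ejecting 3. So w(1) = 3. P is now [].

So w = 3 2 1 5 4.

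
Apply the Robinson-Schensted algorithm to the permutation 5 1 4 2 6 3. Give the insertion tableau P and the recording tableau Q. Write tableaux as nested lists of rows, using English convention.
Insert each entry of the permutation into P by Schensted row insertion, recording in Q the position of each new cell.

Insert 5: appended to row 1. P = [[5]], Q = [[1]].
Insert 1: 1 bumps 5 from row 1; 5 starts row 2. P = [[1], [5]], Q = [[1], [2]].
Insert 4: appended to row 1. P = [[1, 4], [5]], Q = [[1, 3], [2]].
Insert 2: 2 bumps 4 from row 1; 4 bumps 5 from row 2; 5 starts row 3. P = [[1, 2], [4], [5]], Q = [[1, 3], [2], [4]].
Insert 6: appended to row 1. P = [[1, 2, 6], [4], [5]], Q = [[1, 3, 5], [2], [4]].
Insert 3: 3 bumps 6 from row 1; 6 appends to row 2. P = [[1, 2, 3], [4, 6], [5]], Q = [[1, 3, 5], [2, 6], [4]].

So P = [[1, 2, 3], [4, 6], [5]], Q = [[1, 3, 5], [2, 6], [4]].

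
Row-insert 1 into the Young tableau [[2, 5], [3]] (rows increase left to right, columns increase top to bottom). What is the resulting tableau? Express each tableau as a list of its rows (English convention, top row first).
In row 1, 1 replaces 2 (the leftmost entry greater than 1); 2 is bumped to row 2. In row 2, 2 replaces 3 (the leftmost entry greater than 2); 3 is bumped to row 3. 3 starts a new row 3. The new tableau is [[1, 5], [2], [3]].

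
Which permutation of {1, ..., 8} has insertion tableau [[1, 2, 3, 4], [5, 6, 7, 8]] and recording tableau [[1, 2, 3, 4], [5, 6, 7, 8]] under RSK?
Reverse the RSK construction: for i from n down to 1, find the cell of Q containing i, remove the entry at that cell from P, and reverse-bump it up through P; the value ejected from row 1 is w(i).

Step i=8: Q has 8 at row 2, column 4; remove 8 from row 2 of P and reverse-bump: 8 enters row 1 and ejects 4. So w(8) = 4. P is now [[1, 2, 3, 8], [5, 6, 7]].
Step i=7: Q has 7 at row 2, column 3; remove 7 from row 2 of P and reverse-bump: 7 enters row 1 and ejects 3. So w(7) = 3. P is now [[1, 2, 7, 8], [5, 6]].
Step i=6: Q has 6 at row 2, column 2; remove 6 from row 2 of P and reverse-bump: 6 enters row 1 and ejects 2. So w(6) = 2. P is now [[1, 6, 7, 8], [5]].
Step i=5: Q has 5 at row 2, column 1; remove 5 from row 2 of P and reverse-bump: 5 enters row 1 and ejects 1. So w(5) = 1. P is now [[5, 6, 7, 8]].
Step i=4: Q has 4 at row 1, column 4; remove that cell from P, ejecting 8. So w(4) = 8. P is now [[5, 6, 7]].
Step i=3: Q has 3 at row 1, column 3; remove that cell from P, ejecting 7. So w(3) = 7. P is now [[5, 6]].
Step i=2: Q has 2 at row 1, column 2; remove that cell from P, ejecting 6. So w(2) = 6. P is now [[5]].
Step i=1: Q has 1 at row 1, column 1; remove that cell from P, ejecting 5. So w(1) = 5. P is now [].

So w = 5 6 7 8 1 2 3 4.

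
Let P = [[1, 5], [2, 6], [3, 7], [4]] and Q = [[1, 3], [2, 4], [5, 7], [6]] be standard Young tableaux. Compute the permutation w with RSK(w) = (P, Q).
4 3 7 6 2 1 5

Reverse the RSK construction: for i from n down to 1, find the cell of Q containing i, remove the entry at that cell from P, and reverse-bump it up through P; the value ejected from row 1 is w(i).

Step i=7: Q has 7 at row 3, column 2; remove 7 from row 3 of P and reverse-bump: 7 enters row 2 and ejects 6; 6 enters row 1 and ejects 5. So w(7) = 5. P is now [[1, 6], [2, 7], [3], [4]].
Step i=6: Q has 6 at row 4, column 1; remove 4 from row 4 of P and reverse-bump: 4 enters row 3 and ejects 3; 3 enters row 2 and ejects 2; 2 enters row 1 and ejects 1. So w(6) = 1. P is now [[2, 6], [3, 7], [4]].
Step i=5: Q has 5 at row 3, column 1; remove 4 from row 3 of P and reverse-bump: 4 enters row 2 and ejects 3; 3 enters row 1 and ejects 2. So w(5) = 2. P is now [[3, 6], [4, 7]].
Step i=4: Q has 4 at row 2, column 2; remove 7 from row 2 of P and reverse-bump: 7 enters row 1 and ejects 6. So w(4) = 6. P is now [[3, 7], [4]].
Step i=3: Q has 3 at row 1, column 2; remove that cell from P, ejecting 7. So w(3) = 7. P is now [[3], [4]].
Step i=2: Q has 2 at row 2, column 1; remove 4 from row 2 of P and reverse-bump: 4 enters row 1 and ejects 3. So w(2) = 3. P is now [[4]].
Step i=1: Q has 1 at row 1, column 1; remove that cell from P, ejecting 4. So w(1) = 4. P is now [].

So w = 4 3 7 6 2 1 5.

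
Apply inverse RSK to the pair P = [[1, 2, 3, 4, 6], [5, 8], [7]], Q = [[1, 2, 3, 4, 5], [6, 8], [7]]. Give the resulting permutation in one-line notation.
1 2 3 7 8 5 4 6

Reverse the RSK construction: for i from n down to 1, find the cell of Q containing i, remove the entry at that cell from P, and reverse-bump it up through P; the value ejected from row 1 is w(i).

Step i=8: Q has 8 at row 2, column 2; remove 8 from row 2 of P and reverse-bump: 8 enters row 1 and ejects 6. So w(8) = 6. P is now [[1, 2, 3, 4, 8], [5], [7]].
Step i=7: Q has 7 at row 3, column 1; remove 7 from row 3 of P and reverse-bump: 7 enters row 2 and ejects 5; 5 enters row 1 and ejects 4. So w(7) = 4. P is now [[1, 2, 3, 5, 8], [7]].
Step i=6: Q has 6 at row 2, column 1; remove 7 from row 2 of P and reverse-bump: 7 enters row 1 and ejects 5. So w(6) = 5. P is now [[1, 2, 3, 7, 8]].
Step i=5: Q has 5 at row 1, column 5; remove that cell from P, ejecting 8. So w(5) = 8. P is now [[1, 2, 3, 7]].
Step i=4: Q has 4 at row 1, column 4; remove that cell from P, ejecting 7. So w(4) = 7. P is now [[1, 2, 3]].
Step i=3: Q has 3 at row 1, column 3; remove that cell from P, ejecting 3. So w(3) = 3. P is now [[1, 2]].
Step i=2: Q has 2 at row 1, column 2; remove that cell from P, ejecting 2. So w(2) = 2. P is now [[1]].
Step i=1: Q has 1 at row 1, column 1; remove that cell from P, ejecting 1. So w(1) = 1. P is now [].

So w = 1 2 3 7 8 5 4 6.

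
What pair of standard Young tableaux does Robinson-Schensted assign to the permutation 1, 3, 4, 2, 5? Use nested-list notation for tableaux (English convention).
Insert each entry of the permutation into P by Schensted row insertion, recording in Q the position of each new cell.

After inserting 1: P = [[1]].
After inserting 3: P = [[1, 3]].
After inserting 4: P = [[1, 3, 4]].
After inserting 2: P = [[1, 2, 4], [3]].
After inserting 5: P = [[1, 2, 4, 5], [3]].

So P = [[1, 2, 4, 5], [3]], Q = [[1, 2, 3, 5], [4]].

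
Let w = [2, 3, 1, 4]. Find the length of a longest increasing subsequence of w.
3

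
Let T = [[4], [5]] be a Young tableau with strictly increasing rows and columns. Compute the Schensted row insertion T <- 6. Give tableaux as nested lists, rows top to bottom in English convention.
[[4, 6], [5]]

6 is larger than every entry of row 1, so it is appended to row 1. The new tableau is [[4, 6], [5]].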